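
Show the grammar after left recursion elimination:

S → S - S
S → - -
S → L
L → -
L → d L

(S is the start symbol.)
S is directly left-recursive. The standard transformation for
  A → A α₁ | ... | A α_m | β₁ | ... | β_n
is
  A  → β₁ A' | ... | β_n A'
  A' → α₁ A' | ... | α_m A' | ε

S → - - becomes S → - - S'
S → L becomes S → L S'
S → S - S becomes S' → - S S'
Add S' → ε

Productions for other non-terminals are unchanged:
  L → -
  L → d L

Resulting grammar:
S → - - S'
S → L S'
S' → - S S'
S' → ε
L → -
L → d L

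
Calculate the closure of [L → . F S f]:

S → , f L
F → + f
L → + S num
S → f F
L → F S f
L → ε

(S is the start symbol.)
{ [F → . + f], [L → . F S f] }

To compute CLOSURE, for each item [A → α.Bβ] where B is a non-terminal, add [B → .γ] for all productions B → γ; repeat for the newly added items until nothing changes.

Start with: [L → . F S f]
  [L → . F S f] has the dot before F: add [F → . + f]
No further items can be added.

CLOSURE = { [F → . + f], [L → . F S f] }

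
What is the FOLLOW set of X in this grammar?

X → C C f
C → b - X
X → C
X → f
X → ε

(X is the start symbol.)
{ $, 'b', 'f' }

X is the start symbol, so $ ∈ FOLLOW(X).
In C → b - X: X is at the end, add FOLLOW(C)

The FOLLOW sets referred to above (computed the same way, to a fixed point):
  FOLLOW(C) = { $, 'b', 'f' }

Taking the union: FOLLOW(X) = { $, 'b', 'f' }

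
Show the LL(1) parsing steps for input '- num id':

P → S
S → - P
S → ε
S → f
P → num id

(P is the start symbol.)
LL(1) parsing maintains a stack (initially the start symbol over $) and the input. At each step: if the stack top is a terminal, match it against the current input token; if it is a non-terminal N, replace it with the RHS of M[N, lookahead] (the unique production whose predict set contains the lookahead).

Stack is shown with the top on the left.

Stack     Input       Action
----------------------------
P $       - num id $  output P → S
S $       - num id $  output S → - P
- P $     - num id $  match '-'
P $       num id $    output P → num id
num id $  num id $    match 'num'
id $      id $        match 'id'
$         $           accept

The string is accepted.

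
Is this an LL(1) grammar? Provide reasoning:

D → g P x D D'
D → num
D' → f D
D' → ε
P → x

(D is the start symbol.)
No. Predict set conflict for D': { 'f' }

A grammar is LL(1) if for each non-terminal N with multiple productions, the predict sets of those productions are pairwise disjoint, where PREDICT(N → α) = (FIRST(α) \ {ε}) ∪ (FOLLOW(N) if α ⇒* ε).

Relevant sets:
  FOLLOW(D') = { $, 'f' }

For D:
  PREDICT(D → g P x D D') = { 'g' }
  PREDICT(D → num) = { 'num' }
For D':
  PREDICT(D' → f D) = { 'f' }
  PREDICT(D' → ε) = { $, 'f' }
P has a single production, so nothing to check there.

Conflict found: Predict set conflict for D': { 'f' }
The grammar is NOT LL(1).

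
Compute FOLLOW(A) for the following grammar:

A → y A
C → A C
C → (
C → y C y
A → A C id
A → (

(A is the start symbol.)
A is the start symbol, so $ ∈ FOLLOW(A).
In A → y A: A is at the end; this adds FOLLOW(A) to itself — nothing new
In C → A C: A is followed by C, add FIRST(C) \ {ε} = { '(', 'y' }
In A → A C id: A is followed by C id, add FIRST(C id) \ {ε} = { '(', 'y' }

Taking the union: FOLLOW(A) = { $, '(', 'y' }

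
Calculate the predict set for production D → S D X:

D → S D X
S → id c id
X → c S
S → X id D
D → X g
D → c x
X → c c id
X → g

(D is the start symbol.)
PREDICT(D → S D X) = (FIRST(RHS) \ {ε}) ∪ (FOLLOW(D) if ε ∈ FIRST(RHS), i.e. RHS ⇒* ε)
FIRST(S) = { 'c', 'g', 'id' }
FIRST(S D X) = { 'c', 'g', 'id' }
ε ∉ FIRST(S D X), so FOLLOW(D) is not added.
PREDICT(D → S D X) = { 'c', 'g', 'id' }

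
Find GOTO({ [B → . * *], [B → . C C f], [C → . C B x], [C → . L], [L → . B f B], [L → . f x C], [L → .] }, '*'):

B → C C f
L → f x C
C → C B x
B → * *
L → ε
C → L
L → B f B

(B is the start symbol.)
{ [B → * . *] }

GOTO(I, '*') = CLOSURE({ [A → αX.β] : [A → α.Xβ] ∈ I, X = '*' })

Items with dot before '*', with the dot advanced:
  [B → . * *] → [B → * . *]
Closure adds nothing (no advanced item has the dot before a non-terminal).

GOTO = { [B → * . *] }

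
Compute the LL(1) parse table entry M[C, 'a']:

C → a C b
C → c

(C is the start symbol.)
C → a C b

To find M[C, 'a'], we find productions for C where 'a' is in the predict set (PREDICT(N → α) = (FIRST(α) \ {ε}) ∪ (FOLLOW(N) if α ⇒* ε)).

C → a C b: PREDICT = { 'a' }
  'a' is in predict set, so this production goes in M[C, 'a']
C → c: PREDICT = { 'c' }

M[C, 'a'] = C → a C b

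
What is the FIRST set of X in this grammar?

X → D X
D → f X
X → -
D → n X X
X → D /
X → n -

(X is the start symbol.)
{ '-', 'f', 'n' }

FIRST sets of the other non-terminals involved (by the same procedure, iterated to a fixed point):
  FIRST(D) = { 'f', 'n' }

From X → D X:
  - D is a non-terminal: add FIRST(D) \ {ε} = { 'f', 'n' }
    D is not nullable, so stop
From X → -:
  - '-' is a terminal: add '-' and stop
From X → D /:
  - D is a non-terminal: add FIRST(D) \ {ε} = { 'f', 'n' }
    D is not nullable, so stop
From X → n -:
  - n is a terminal: add 'n' and stop

Collecting: FIRST(X) = { '-', 'f', 'n' }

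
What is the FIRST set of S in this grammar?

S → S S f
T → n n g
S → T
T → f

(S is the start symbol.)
To compute FIRST(S), examine every production with S on the left-hand side, reading each right-hand side left to right until a non-nullable symbol is reached.

FIRST sets of the other non-terminals involved (by the same procedure, iterated to a fixed point):
  FIRST(T) = { 'f', 'n' }

From S → S S f:
  - S is the symbol being defined: contributes nothing new
    S is not nullable, so stop
From S → T:
  - T is a non-terminal: add FIRST(T) \ {ε} = { 'f', 'n' }
    T is not nullable, so stop

Collecting: FIRST(S) = { 'f', 'n' }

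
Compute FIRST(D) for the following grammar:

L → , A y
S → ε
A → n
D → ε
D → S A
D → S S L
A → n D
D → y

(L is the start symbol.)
{ ',', 'n', 'y', ε }

FIRST sets of the other non-terminals involved (by the same procedure, iterated to a fixed point):
  FIRST(S) = { ε }
  FIRST(A) = { 'n' }
  FIRST(L) = { ',' }

From D → ε:
  - ε-production, so ε ∈ FIRST(D)
From D → S A:
  - S is a non-terminal: add FIRST(S) \ {ε} = { }
    S is nullable, so continue to the next symbol
  - A is a non-terminal: add FIRST(A) \ {ε} = { 'n' }
    A is not nullable, so stop
From D → S S L:
  - S is a non-terminal: add FIRST(S) \ {ε} = { }
    S is nullable, so continue to the next symbol
  - S is a non-terminal: add FIRST(S) \ {ε} = { }
    S is nullable, so continue to the next symbol
  - L is a non-terminal: add FIRST(L) \ {ε} = { ',' }
    L is not nullable, so stop
From D → y:
  - y is a terminal: add 'y' and stop

Collecting: FIRST(D) = { ',', 'n', 'y', ε }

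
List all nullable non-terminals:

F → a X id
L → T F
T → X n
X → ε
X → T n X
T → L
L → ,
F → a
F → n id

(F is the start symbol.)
{ 'X' }

A non-terminal is nullable if it can derive ε (the empty string): either it has an ε-production, or it has a production whose right-hand side consists entirely of nullable non-terminals.

ε-productions: X → ε
So X is immediately nullable.
No further non-terminal can be added: every production for the remaining non-terminals contains a terminal or a non-nullable non-terminal.
Nullable = { 'X' }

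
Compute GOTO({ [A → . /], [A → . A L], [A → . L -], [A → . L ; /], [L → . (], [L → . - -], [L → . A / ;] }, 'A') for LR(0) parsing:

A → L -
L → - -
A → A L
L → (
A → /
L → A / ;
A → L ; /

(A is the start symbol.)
GOTO(I, 'A') = CLOSURE({ [A → αX.β] : [A → α.Xβ] ∈ I, X = 'A' })

Items with dot before 'A', with the dot advanced:
  [A → . A L] → [A → A . L]
  [L → . A / ;] → [L → A . / ;]
Closure of the advanced items:
  [A → A . L] has the dot before L: add [L → . - -], [L → . (], [L → . A / ;]
  [L → . A / ;] has the dot before A: add [A → . L -], [A → . A L], [A → . /], [A → . L ; /]

GOTO = { [A → . /], [A → . A L], [A → . L -], [A → . L ; /], [A → A . L], [L → . (], [L → . - -], [L → . A / ;], [L → A . / ;] }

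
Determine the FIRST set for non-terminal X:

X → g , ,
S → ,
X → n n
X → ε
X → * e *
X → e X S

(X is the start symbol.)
{ '*', 'e', 'g', 'n', ε }

To compute FIRST(X), examine every production with X on the left-hand side, reading each right-hand side left to right until a non-nullable symbol is reached.

From X → g , ,:
  - g is a terminal: add 'g' and stop
From X → n n:
  - n is a terminal: add 'n' and stop
From X → ε:
  - ε-production, so ε ∈ FIRST(X)
From X → * e *:
  - '*' is a terminal: add '*' and stop
From X → e X S:
  - e is a terminal: add 'e' and stop

Collecting: FIRST(X) = { '*', 'e', 'g', 'n', ε }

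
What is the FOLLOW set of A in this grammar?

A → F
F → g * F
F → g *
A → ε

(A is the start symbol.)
A is the start symbol, so $ ∈ FOLLOW(A).
A does not occur on any right-hand side.

Taking the union: FOLLOW(A) = { $ }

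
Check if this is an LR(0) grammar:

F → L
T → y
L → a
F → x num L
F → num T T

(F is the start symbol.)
A grammar is LR(0) if no state in the canonical LR(0) collection has:
  - both a shift item (dot before a terminal) and a complete item (shift-reduce conflict), or
  - two or more complete items (reduce-reduce conflict; the accept item [F' → F .] counts as a complete item here).

Augment with F' → F and build the canonical LR(0) collection (I0 = CLOSURE({[F' → . F]}), then GOTO on every symbol after a dot until no new states appear). It has 11 states:
  I0: { [F → . L], [F → . num T T], [F → . x num L], [F' → . F], [L → . a] }  — shift
  I1: { [F' → F .] }  — accept
  I2: { [F → L .] }  — reduce
  I3: { [L → a .] }  — reduce
  I4: { [F → num . T T], [T → . y] }  — shift
  I5: { [F → x . num L] }  — shift
  I6: { [F → x num . L], [L → . a] }  — shift
  I7: { [F → x num L .] }  — reduce
  I8: { [F → num T . T], [T → . y] }  — shift
  I9: { [T → y .] }  — reduce
  I10: { [F → num T T .] }  — reduce

Every state is either a pure shift/goto state or contains exactly one complete item and nothing to shift — no conflicts. The grammar is LR(0).

Answer: Yes, the grammar is LR(0)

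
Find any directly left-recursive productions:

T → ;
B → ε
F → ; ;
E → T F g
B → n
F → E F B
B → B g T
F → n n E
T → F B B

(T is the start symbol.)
Yes, B is left-recursive

Direct left recursion occurs when N → N α for some non-terminal N (the right-hand side begins with the left-hand side itself).

T → ;: starts with ';'
B → ε: starts with ε
F → ; ;: starts with ';'
E → T F g: starts with T
B → n: starts with n
F → E F B: starts with E
B → B g T: LEFT RECURSIVE (starts with B)
F → n n E: starts with n
T → F B B: starts with F

The grammar has direct left recursion on: B.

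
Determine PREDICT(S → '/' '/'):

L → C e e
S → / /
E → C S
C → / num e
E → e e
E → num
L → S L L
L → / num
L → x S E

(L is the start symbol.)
{ '/' }

PREDICT(S → '/' '/') = (FIRST(RHS) \ {ε}) ∪ (FOLLOW(S) if ε ∈ FIRST(RHS), i.e. RHS ⇒* ε)
FIRST('/' '/') = { '/' }
ε ∉ FIRST('/' '/'), so FOLLOW(S) is not added.
PREDICT(S → '/' '/') = { '/' }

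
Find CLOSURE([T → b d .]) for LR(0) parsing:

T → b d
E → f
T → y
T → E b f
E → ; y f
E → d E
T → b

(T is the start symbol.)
To compute CLOSURE, for each item [A → α.Bβ] where B is a non-terminal, add [B → .γ] for all productions B → γ; repeat for the newly added items until nothing changes.

Start with: [T → b d .]
The dot is at the end, so nothing is added.

CLOSURE = { [T → b d .] }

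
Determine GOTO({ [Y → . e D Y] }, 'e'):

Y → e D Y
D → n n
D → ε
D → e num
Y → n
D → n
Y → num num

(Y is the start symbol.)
{ [D → . e num], [D → . n n], [D → . n], [D → .], [Y → e . D Y] }

GOTO(I, 'e') = CLOSURE({ [A → αX.β] : [A → α.Xβ] ∈ I, X = 'e' })

Items with dot before 'e', with the dot advanced:
  [Y → . e D Y] → [Y → e . D Y]
Closure of the advanced items:
  [Y → e . D Y] has the dot before D: add [D → . n n], [D → .], [D → . e num], [D → . n]

GOTO = { [D → . e num], [D → . n n], [D → . n], [D → .], [Y → e . D Y] }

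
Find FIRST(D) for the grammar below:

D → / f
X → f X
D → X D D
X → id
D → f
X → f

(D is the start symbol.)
{ '/', 'f', 'id' }

To compute FIRST(D), examine every production with D on the left-hand side, reading each right-hand side left to right until a non-nullable symbol is reached.

FIRST sets of the other non-terminals involved (by the same procedure, iterated to a fixed point):
  FIRST(X) = { 'f', 'id' }

From D → / f:
  - '/' is a terminal: add '/' and stop
From D → X D D:
  - X is a non-terminal: add FIRST(X) \ {ε} = { 'f', 'id' }
    X is not nullable, so stop
From D → f:
  - f is a terminal: add 'f' and stop

Collecting: FIRST(D) = { '/', 'f', 'id' }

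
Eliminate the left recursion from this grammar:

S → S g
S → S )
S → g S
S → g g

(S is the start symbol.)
S is directly left-recursive. The standard transformation for
  A → A α₁ | ... | A α_m | β₁ | ... | β_n
is
  A  → β₁ A' | ... | β_n A'
  A' → α₁ A' | ... | α_m A' | ε

S → g S becomes S → g S S'
S → g g becomes S → g g S'
S → S g becomes S' → g S'
S → S ) becomes S' → ) S'
Add S' → ε

Resulting grammar:
S → g S S'
S → g g S'
S' → g S'
S' → ) S'
S' → ε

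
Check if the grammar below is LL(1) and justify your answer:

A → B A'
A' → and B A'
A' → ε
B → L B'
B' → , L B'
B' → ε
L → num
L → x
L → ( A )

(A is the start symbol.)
Yes, the grammar is LL(1).

A grammar is LL(1) if for each non-terminal N with multiple productions, the predict sets of those productions are pairwise disjoint, where PREDICT(N → α) = (FIRST(α) \ {ε}) ∪ (FOLLOW(N) if α ⇒* ε).

Relevant sets:
  FOLLOW(A') = { $, ')' }
  FOLLOW(B') = { $, ')', 'and' }

For A':
  PREDICT(A' → and B A') = { 'and' }
  PREDICT(A' → ε) = { $, ')' }
For B':
  PREDICT(B' → ',' L B') = { ',' }
  PREDICT(B' → ε) = { $, ')', 'and' }
For L:
  PREDICT(L → num) = { 'num' }
  PREDICT(L → x) = { 'x' }
  PREDICT(L → '(' A ')') = { '(' }
A, B have a single production, so nothing to check there.

All predict sets are disjoint. The grammar IS LL(1).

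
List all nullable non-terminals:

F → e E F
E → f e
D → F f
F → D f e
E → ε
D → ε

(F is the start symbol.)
A non-terminal is nullable if it can derive ε (the empty string): either it has an ε-production, or it has a production whose right-hand side consists entirely of nullable non-terminals.

ε-productions: E → ε, D → ε
So E, D are immediately nullable.
No further non-terminal can be added: every production for the remaining non-terminals contains a terminal or a non-nullable non-terminal.
Nullable = { 'D', 'E' }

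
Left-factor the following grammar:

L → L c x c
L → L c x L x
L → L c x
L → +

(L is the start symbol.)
L → L c x L'
L' → c
L' → L x
L' → ε
L → +

Left-factoring transforms A → αβ₁ | αβ₂ into A → αA' and A' → β₁ | β₂
(α is the longest common prefix among the alternatives). Repeat until
no nonterminal has two alternatives with a common prefix.

Round 1: L has alternatives sharing prefix 'L c x'. Introduce L': L → L c x L'
  Add: L' → c
  Add: L' → L x
  Add: L' → ε

No remaining common prefixes — done.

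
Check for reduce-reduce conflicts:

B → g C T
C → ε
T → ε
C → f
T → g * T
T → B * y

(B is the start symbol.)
No reduce-reduce conflicts

A reduce-reduce conflict occurs when an LR(0) state has two complete items [A → α .] and [B → β .] — both call for a reduction, and with no lookahead the parser cannot choose between them.

Augment with B' → B and build the canonical LR(0) collection (I0 = CLOSURE({[B' → . B]}), then GOTO on every symbol after a dot until no new states appear). It has 12 states:
  I0: { [B → . g C T], [B' → . B] }  — shift
  I1: { [B' → B .] }  — accept
  I2: { [B → g . C T], [C → . f], [C → .] }  — shift, reduce
  I3: { [B → . g C T], [B → g C . T], [T → . B * y], [T → . g * T], [T → .] }  — shift, reduce
  I4: { [C → f .] }  — reduce
  I5: { [T → B . * y] }  — shift
  I6: { [B → g C T .] }  — reduce
  I7: { [B → g . C T], [C → . f], [C → .], [T → g . * T] }  — shift, reduce
  I8: { [B → . g C T], [T → . B * y], [T → . g * T], [T → .], [T → g * . T] }  — shift, reduce
  I9: { [T → g * T .] }  — reduce
  I10: { [T → B * . y] }  — shift
  I11: { [T → B * y .] }  — reduce

No state contains more than one complete item.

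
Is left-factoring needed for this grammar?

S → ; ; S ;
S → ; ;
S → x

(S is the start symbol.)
Yes, S has productions with common prefix '; ;'

Left-factoring is needed when two productions for the same non-terminal
share a common prefix on the right-hand side.

Productions for S:
  S → ; ; S ;
  S → ; ;
  S → x

Found common prefix '; ;' in productions for S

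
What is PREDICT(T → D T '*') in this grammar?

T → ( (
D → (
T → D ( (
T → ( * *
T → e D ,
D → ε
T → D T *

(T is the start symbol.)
{ '(', 'e' }

PREDICT(T → D T '*') = (FIRST(RHS) \ {ε}) ∪ (FOLLOW(T) if ε ∈ FIRST(RHS), i.e. RHS ⇒* ε)
FIRST(D) = { '(', ε }
FIRST(T) = { '(', 'e' }
FIRST(D T '*') = { '(', 'e' }
ε ∉ FIRST(D T '*'), so FOLLOW(T) is not added.
PREDICT(T → D T '*') = { '(', 'e' }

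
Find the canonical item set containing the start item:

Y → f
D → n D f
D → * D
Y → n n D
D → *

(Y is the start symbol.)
{ [Y → . f], [Y → . n n D], [Y' → . Y] }

First, augment the grammar with Y' → Y
I₀ = CLOSURE({ [Y' → . Y] }):
  [Y' → . Y] has the dot before Y: add [Y → . f], [Y → . n n D]
No further items can be added.

I₀ = { [Y → . f], [Y → . n n D], [Y' → . Y] }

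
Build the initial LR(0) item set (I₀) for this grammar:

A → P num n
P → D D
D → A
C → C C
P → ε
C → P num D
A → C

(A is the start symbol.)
First, augment the grammar with A' → A
I₀ = CLOSURE({ [A' → . A] }):
  [A' → . A] has the dot before A: add [A → . P num n], [A → . C]
  [A → . P num n] has the dot before P: add [P → . D D], [P → .]
  [A → . C] has the dot before C: add [C → . C C], [C → . P num D]
  [P → . D D] has the dot before D: add [D → . A]
No further items can be added.

I₀ = { [A → . C], [A → . P num n], [A' → . A], [C → . C C], [C → . P num D], [D → . A], [P → . D D], [P → .] }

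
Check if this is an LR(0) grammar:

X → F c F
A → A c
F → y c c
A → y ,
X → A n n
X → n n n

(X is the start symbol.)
Augment with X' → X and build the canonical LR(0) collection (I0 = CLOSURE({[X' → . X]}), then GOTO on every symbol after a dot until no new states appear). It has 17 states:
  I0: { [A → . A c], [A → . y ,], [F → . y c c], [X → . A n n], [X → . F c F], [X → . n n n], [X' → . X] }  — shift
  I1: { [A → A . c], [X → A . n n] }  — shift
  I2: { [X → F . c F] }  — shift
  I3: { [X' → X .] }  — accept
  I4: { [X → n . n n] }  — shift
  I5: { [A → y . ,], [F → y . c c] }  — shift
  I6: { [A → y , .] }  — reduce
  I7: { [F → y c . c] }  — shift
  I8: { [F → y c c .] }  — reduce
  I9: { [X → n n . n] }  — shift
  I10: { [X → n n n .] }  — reduce
  I11: { [F → . y c c], [X → F c . F] }  — shift
  I12: { [X → F c F .] }  — reduce
  I13: { [F → y . c c] }  — shift
  I14: { [A → A c .] }  — reduce
  I15: { [X → A n . n] }  — shift
  I16: { [X → A n n .] }  — reduce

Every state is either a pure shift/goto state or contains exactly one complete item and nothing to shift — no conflicts. The grammar is LR(0).

Answer: Yes, the grammar is LR(0)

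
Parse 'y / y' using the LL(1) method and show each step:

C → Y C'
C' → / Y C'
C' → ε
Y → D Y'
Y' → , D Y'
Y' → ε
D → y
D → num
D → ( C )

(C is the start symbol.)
LL(1) parsing maintains a stack (initially the start symbol over $) and the input. At each step: if the stack top is a terminal, match it against the current input token; if it is a non-terminal N, replace it with the RHS of M[N, lookahead] (the unique production whose predict set contains the lookahead).

Stack is shown with the top on the left.

Stack      Input    Action
--------------------------
C $        y / y $  output C → Y C'
Y C' $     y / y $  output Y → D Y'
D Y' C' $  y / y $  output D → y
y Y' C' $  y / y $  match 'y'
Y' C' $    / y $    output Y' → ε
C' $       / y $    output C' → / Y C'
/ Y C' $   / y $    match '/'
Y C' $     y $      output Y → D Y'
D Y' C' $  y $      output D → y
y Y' C' $  y $      match 'y'
Y' C' $    $        output Y' → ε
C' $       $        output C' → ε
$          $        accept

The string is accepted.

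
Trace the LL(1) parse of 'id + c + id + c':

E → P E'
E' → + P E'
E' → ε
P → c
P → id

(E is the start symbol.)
Stack is shown with the top on the left.

Stack     Input              Action
-----------------------------------
E $       id + c + id + c $  output E → P E'
P E' $    id + c + id + c $  output P → id
id E' $   id + c + id + c $  match 'id'
E' $      + c + id + c $     output E' → + P E'
+ P E' $  + c + id + c $     match '+'
P E' $    c + id + c $       output P → c
c E' $    c + id + c $       match 'c'
E' $      + id + c $         output E' → + P E'
+ P E' $  + id + c $         match '+'
P E' $    id + c $           output P → id
id E' $   id + c $           match 'id'
E' $      + c $              output E' → + P E'
+ P E' $  + c $              match '+'
P E' $    c $                output P → c
c E' $    c $                match 'c'
E' $      $                  output E' → ε
$         $                  accept

The string is accepted.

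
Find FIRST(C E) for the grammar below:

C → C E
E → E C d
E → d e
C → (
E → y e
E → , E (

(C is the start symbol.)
FIRST sets of the non-terminals involved (from the grammar, by fixed-point iteration):
  FIRST(C) = { '(' }

To compute FIRST(C E), process the symbols left to right:
Symbol C is a non-terminal. Add FIRST(C) \ {ε} = { '(' }
C is not nullable (ε ∉ FIRST(C)), so stop here.
FIRST(C E) = { '(' }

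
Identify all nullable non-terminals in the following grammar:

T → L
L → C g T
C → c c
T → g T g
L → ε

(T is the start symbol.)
A non-terminal is nullable if it can derive ε (the empty string): either it has an ε-production, or it has a production whose right-hand side consists entirely of nullable non-terminals.

ε-productions: L → ε
So L is immediately nullable.
T → L: every symbol on the right is nullable, so T is nullable too.
No further non-terminal can be added: every production for the remaining non-terminals contains a terminal or a non-nullable non-terminal.
Nullable = { 'L', 'T' }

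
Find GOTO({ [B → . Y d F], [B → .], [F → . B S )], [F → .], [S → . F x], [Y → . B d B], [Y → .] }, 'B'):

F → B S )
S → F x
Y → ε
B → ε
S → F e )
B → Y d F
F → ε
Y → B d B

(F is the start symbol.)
{ [B → . Y d F], [B → .], [F → . B S )], [F → .], [F → B . S )], [S → . F e )], [S → . F x], [Y → . B d B], [Y → .], [Y → B . d B] }

GOTO(I, 'B') = CLOSURE({ [A → αX.β] : [A → α.Xβ] ∈ I, X = 'B' })

Items with dot before 'B', with the dot advanced:
  [F → . B S )] → [F → B . S )]
  [Y → . B d B] → [Y → B . d B]
Closure of the advanced items:
  [F → B . S )] has the dot before S: add [S → . F x], [S → . F e )]
  [S → . F x] has the dot before F: add [F → . B S )], [F → .]
  [F → . B S )] has the dot before B: add [B → .], [B → . Y d F]
  [B → . Y d F] has the dot before Y: add [Y → .], [Y → . B d B]

GOTO = { [B → . Y d F], [B → .], [F → . B S )], [F → .], [F → B . S )], [S → . F e )], [S → . F x], [Y → . B d B], [Y → .], [Y → B . d B] }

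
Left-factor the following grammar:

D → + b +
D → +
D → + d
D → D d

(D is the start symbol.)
Left-factoring transforms A → αβ₁ | αβ₂ into A → αA' and A' → β₁ | β₂
(α is the longest common prefix among the alternatives). Repeat until
no nonterminal has two alternatives with a common prefix.

Round 1: D has alternatives sharing prefix '+'. Introduce D': D → + D'
  Add: D' → b +
  Add: D' → ε
  Add: D' → d

No remaining common prefixes — done.

Resulting grammar:
D → + D'
D' → b +
D' → ε
D' → d
D → D d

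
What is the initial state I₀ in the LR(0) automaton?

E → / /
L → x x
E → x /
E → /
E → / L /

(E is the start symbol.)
{ [E → . / /], [E → . / L /], [E → . /], [E → . x /], [E' → . E] }

First, augment the grammar with E' → E
I₀ = CLOSURE({ [E' → . E] }):
  [E' → . E] has the dot before E: add [E → . / /], [E → . x /], [E → . /], [E → . / L /]
No further items can be added.

I₀ = { [E → . / /], [E → . / L /], [E → . /], [E → . x /], [E' → . E] }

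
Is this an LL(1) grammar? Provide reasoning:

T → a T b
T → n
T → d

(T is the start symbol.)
Yes, the grammar is LL(1).

For T:
  PREDICT(T → a T b) = { 'a' }
  PREDICT(T → n) = { 'n' }
  PREDICT(T → d) = { 'd' }

All predict sets are disjoint. The grammar IS LL(1).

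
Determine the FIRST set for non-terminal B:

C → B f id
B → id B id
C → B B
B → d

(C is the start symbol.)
To compute FIRST(B), examine every production with B on the left-hand side, reading each right-hand side left to right until a non-nullable symbol is reached.

From B → id B id:
  - id is a terminal: add 'id' and stop
From B → d:
  - d is a terminal: add 'd' and stop

Collecting: FIRST(B) = { 'd', 'id' }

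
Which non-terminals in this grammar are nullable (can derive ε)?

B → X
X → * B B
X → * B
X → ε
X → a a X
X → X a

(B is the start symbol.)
A non-terminal is nullable if it can derive ε (the empty string): either it has an ε-production, or it has a production whose right-hand side consists entirely of nullable non-terminals.

ε-productions: X → ε
So X is immediately nullable.
B → X: every symbol on the right is nullable, so B is nullable too.
Every non-terminal is now nullable.
Nullable = { 'B', 'X' }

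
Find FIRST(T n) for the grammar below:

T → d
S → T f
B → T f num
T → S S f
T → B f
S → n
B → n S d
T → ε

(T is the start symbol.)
{ 'd', 'f', 'n' }

FIRST sets of the non-terminals involved (from the grammar, by fixed-point iteration):
  FIRST(T) = { 'd', 'f', 'n', ε }

To compute FIRST(T n), process the symbols left to right:
Symbol T is a non-terminal. Add FIRST(T) \ {ε} = { 'd', 'f', 'n' }
T is nullable (ε ∈ FIRST(T)), continue to the next symbol.
Symbol n is a terminal. Add 'n' and stop.
FIRST(T n) = { 'd', 'f', 'n' }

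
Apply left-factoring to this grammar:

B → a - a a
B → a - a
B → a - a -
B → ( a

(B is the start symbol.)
B → a - a B'
B' → a
B' → ε
B' → -
B → ( a

Left-factoring transforms A → αβ₁ | αβ₂ into A → αA' and A' → β₁ | β₂
(α is the longest common prefix among the alternatives). Repeat until
no nonterminal has two alternatives with a common prefix.

Round 1: B has alternatives sharing prefix 'a - a'. Introduce B': B → a - a B'
  Add: B' → a
  Add: B' → ε
  Add: B' → -

No remaining common prefixes — done.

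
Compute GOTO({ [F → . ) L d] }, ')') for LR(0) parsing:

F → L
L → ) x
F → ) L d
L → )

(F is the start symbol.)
GOTO(I, ')') = CLOSURE({ [A → αX.β] : [A → α.Xβ] ∈ I, X = ')' })

Items with dot before ')', with the dot advanced:
  [F → . ) L d] → [F → ) . L d]
Closure of the advanced items:
  [F → ) . L d] has the dot before L: add [L → . ) x], [L → . )]

GOTO = { [F → ) . L d], [L → . ) x], [L → . )] }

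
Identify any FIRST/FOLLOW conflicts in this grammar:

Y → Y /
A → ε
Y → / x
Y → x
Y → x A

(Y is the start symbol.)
A FIRST/FOLLOW conflict occurs when a non-terminal N has a nullable alternative N → β (β ⇒* ε) and another alternative N → α with FIRST(α) ∩ FOLLOW(N) ≠ ∅: on such a lookahead the parser cannot decide between expanding α and letting N vanish via β.

Nullable non-terminals: A.
A has a nullable alternative but only one production, so nothing to check.

Y has no nullable alternative, so no FIRST/FOLLOW check is needed there.

No FIRST/FOLLOW conflicts found.

Answer: No FIRST/FOLLOW conflicts.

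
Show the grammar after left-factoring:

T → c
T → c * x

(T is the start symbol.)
T → c T'
T' → ε
T' → * x

Left-factoring transforms A → αβ₁ | αβ₂ into A → αA' and A' → β₁ | β₂
(α is the longest common prefix among the alternatives). Repeat until
no nonterminal has two alternatives with a common prefix.

Round 1: T has alternatives sharing prefix 'c'. Introduce T': T → c T'
  Add: T' → ε
  Add: T' → * x

No remaining common prefixes — done.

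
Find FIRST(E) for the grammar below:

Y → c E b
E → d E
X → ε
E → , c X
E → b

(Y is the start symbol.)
{ ',', 'b', 'd' }

From E → d E:
  - d is a terminal: add 'd' and stop
From E → , c X:
  - ',' is a terminal: add ',' and stop
From E → b:
  - b is a terminal: add 'b' and stop

Collecting: FIRST(E) = { ',', 'b', 'd' }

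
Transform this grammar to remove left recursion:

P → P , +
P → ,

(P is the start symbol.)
P is directly left-recursive. The standard transformation for
  A → A α₁ | ... | A α_m | β₁ | ... | β_n
is
  A  → β₁ A' | ... | β_n A'
  A' → α₁ A' | ... | α_m A' | ε

P → , becomes P → , P'
P → P , + becomes P' → , + P'
Add P' → ε

Resulting grammar:
P → , P'
P' → , + P'
P' → ε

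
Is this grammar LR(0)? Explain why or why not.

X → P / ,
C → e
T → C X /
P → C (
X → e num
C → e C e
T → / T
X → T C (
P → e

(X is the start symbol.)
A grammar is LR(0) if no state in the canonical LR(0) collection has:
  - both a shift item (dot before a terminal) and a complete item (shift-reduce conflict), or
  - two or more complete items (reduce-reduce conflict; the accept item [X' → X .] counts as a complete item here).

Augment with X' → X and build the canonical LR(0) collection (I0 = CLOSURE({[X' → . X]}), then GOTO on every symbol after a dot until no new states appear). It has 20 states:
  I0: { [C → . e C e], [C → . e], [P → . C (], [P → . e], [T → . / T], [T → . C X /], [X → . P / ,], [X → . T C (], [X → . e num], [X' → . X] }  — shift
  I1: { [C → . e C e], [C → . e], [T → . / T], [T → . C X /], [T → / . T] }  — shift
  I2: { [C → . e C e], [C → . e], [P → . C (], [P → . e], [P → C . (], [T → . / T], [T → . C X /], [T → C . X /], [X → . P / ,], [X → . T C (], [X → . e num] }  — shift
  I3: { [X → P . / ,] }  — shift
  I4: { [C → . e C e], [C → . e], [X → T . C (] }  — shift
  I5: { [X' → X .] }  — accept
  I6: { [C → . e C e], [C → . e], [C → e . C e], [C → e .], [P → e .], [X → e . num] }  — shift, 2 reduces
  I7: { [C → e C . e] }  — shift
  I8: { [C → . e C e], [C → . e], [C → e . C e], [C → e .] }  — shift, reduce
  I9: { [X → e num .] }  — reduce
  I10: { [C → e C e .] }  — reduce
  I11: { [X → T C . (] }  — shift
  I12: { [X → T C ( .] }  — reduce
  I13: { [X → P / . ,] }  — shift
  I14: { [X → P / , .] }  — reduce
  I15: { [P → C ( .] }  — reduce
  I16: { [T → C X . /] }  — shift
  I17: { [T → C X / .] }  — reduce
  I18: { [C → . e C e], [C → . e], [P → . C (], [P → . e], [T → . / T], [T → . C X /], [T → C . X /], [X → . P / ,], [X → . T C (], [X → . e num] }  — shift
  I19: { [T → / T .] }  — reduce

Conflict in state I6:
  Shift-reduce conflict between [C → e .] and [C → . e]
So the grammar is NOT LR(0).

Answer: No. Shift-reduce conflict between [C → e .] and [C → . e]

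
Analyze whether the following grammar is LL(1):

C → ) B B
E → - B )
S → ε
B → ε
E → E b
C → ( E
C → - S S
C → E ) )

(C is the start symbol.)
Relevant sets:
  FIRST(E) = { '-' }

For C:
  PREDICT(C → ')' B B) = { ')' }
  PREDICT(C → '(' E) = { '(' }
  PREDICT(C → '-' S S) = { '-' }
  PREDICT(C → E ')' ')') = { '-' }
For E:
  PREDICT(E → '-' B ')') = { '-' }
  PREDICT(E → E b) = { '-' }
S, B have a single production, so nothing to check there.

Conflict found: Predict set conflict for C: { '-' }
The grammar is NOT LL(1).

Answer: No. Predict set conflict for C: { '-' }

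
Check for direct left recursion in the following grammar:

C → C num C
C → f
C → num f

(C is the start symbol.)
Direct left recursion occurs when N → N α for some non-terminal N (the right-hand side begins with the left-hand side itself).

C → C num C: LEFT RECURSIVE (starts with C)
C → f: starts with f
C → num f: starts with num

The grammar has direct left recursion on: C.

Answer: Yes, C is left-recursive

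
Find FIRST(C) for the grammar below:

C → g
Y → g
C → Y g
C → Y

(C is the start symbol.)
{ 'g' }

FIRST sets of the other non-terminals involved (by the same procedure, iterated to a fixed point):
  FIRST(Y) = { 'g' }

From C → g:
  - g is a terminal: add 'g' and stop
From C → Y g:
  - Y is a non-terminal: add FIRST(Y) \ {ε} = { 'g' }
    Y is not nullable, so stop
From C → Y:
  - Y is a non-terminal: add FIRST(Y) \ {ε} = { 'g' }
    Y is not nullable, so stop

Collecting: FIRST(C) = { 'g' }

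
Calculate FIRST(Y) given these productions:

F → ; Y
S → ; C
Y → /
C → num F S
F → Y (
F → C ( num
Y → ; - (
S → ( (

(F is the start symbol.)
From Y → /:
  - '/' is a terminal: add '/' and stop
From Y → ; - (:
  - ';' is a terminal: add ';' and stop

Collecting: FIRST(Y) = { '/', ';' }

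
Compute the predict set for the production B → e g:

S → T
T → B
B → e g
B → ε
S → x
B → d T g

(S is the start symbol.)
PREDICT(B → e g) = (FIRST(RHS) \ {ε}) ∪ (FOLLOW(B) if ε ∈ FIRST(RHS), i.e. RHS ⇒* ε)
FIRST(e g) = { 'e' }
ε ∉ FIRST(e g), so FOLLOW(B) is not added.
PREDICT(B → e g) = { 'e' }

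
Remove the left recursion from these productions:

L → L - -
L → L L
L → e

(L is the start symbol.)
L → e L'
L' → - - L'
L' → L L'
L' → ε

L is directly left-recursive. The standard transformation for
  A → A α₁ | ... | A α_m | β₁ | ... | β_n
is
  A  → β₁ A' | ... | β_n A'
  A' → α₁ A' | ... | α_m A' | ε

L → e becomes L → e L'
L → L - - becomes L' → - - L'
L → L L becomes L' → L L'
Add L' → ε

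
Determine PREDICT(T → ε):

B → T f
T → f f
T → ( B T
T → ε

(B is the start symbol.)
PREDICT(T → ε) = (FIRST(RHS) \ {ε}) ∪ (FOLLOW(T) if ε ∈ FIRST(RHS), i.e. RHS ⇒* ε)
The right-hand side is ε (FIRST(ε) = { ε }), so the predict set is FOLLOW(T) = { 'f' }
PREDICT(T → ε) = { 'f' }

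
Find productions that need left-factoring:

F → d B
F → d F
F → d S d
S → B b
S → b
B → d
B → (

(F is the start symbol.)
Yes, F has productions with common prefix 'd'

Left-factoring is needed when two productions for the same non-terminal
share a common prefix on the right-hand side.

Productions for F:
  F → d B
  F → d F
  F → d S d
Productions for S:
  S → B b
  S → b
Productions for B:
  B → d
  B → (

Found common prefix 'd' in productions for F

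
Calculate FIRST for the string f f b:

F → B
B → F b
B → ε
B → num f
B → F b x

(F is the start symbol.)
{ 'f' }

To compute FIRST(f f b), process the symbols left to right:
Symbol f is a terminal. Add 'f' and stop.
FIRST(f f b) = { 'f' }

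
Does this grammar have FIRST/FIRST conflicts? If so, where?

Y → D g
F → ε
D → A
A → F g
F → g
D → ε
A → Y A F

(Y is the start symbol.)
Yes. A → F g / A → Y A F on { 'g' }

A FIRST/FIRST conflict occurs when two productions N → α and N → β for the same non-terminal have FIRST(α) ∩ FIRST(β) ≠ ∅ (with ε ∈ FIRST of a nullable right-hand side, so two nullable alternatives also conflict).

FIRST sets of the non-terminals at (or reachable through a nullable prefix from) the front of some alternative:
  FIRST(A) = { 'g' }
  FIRST(F) = { 'g', ε }
  FIRST(Y) = { 'g' }

Productions for F:
  F → ε: FIRST = { ε }
  F → g: FIRST = { 'g' }
Productions for D:
  D → A: FIRST = { 'g' }
  D → ε: FIRST = { ε }
Productions for A:
  A → F g: FIRST = { 'g' }
  A → Y A F: FIRST = { 'g' }
Y has only one production, so no FIRST/FIRST conflict is possible there.

Conflict for A: A → F g and A → Y A F
  Overlap: { 'g' }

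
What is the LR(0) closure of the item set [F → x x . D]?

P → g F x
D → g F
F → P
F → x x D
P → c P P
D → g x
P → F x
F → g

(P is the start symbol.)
{ [D → . g F], [D → . g x], [F → x x . D] }

Start with: [F → x x . D]
  [F → x x . D] has the dot before D: add [D → . g F], [D → . g x]
No further items can be added.

CLOSURE = { [D → . g F], [D → . g x], [F → x x . D] }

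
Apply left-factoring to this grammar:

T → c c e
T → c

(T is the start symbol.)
Left-factoring transforms A → αβ₁ | αβ₂ into A → αA' and A' → β₁ | β₂
(α is the longest common prefix among the alternatives). Repeat until
no nonterminal has two alternatives with a common prefix.

Round 1: T has alternatives sharing prefix 'c'. Introduce T': T → c T'
  Add: T' → c e
  Add: T' → ε

No remaining common prefixes — done.

Resulting grammar:
T → c T'
T' → c e
T' → ε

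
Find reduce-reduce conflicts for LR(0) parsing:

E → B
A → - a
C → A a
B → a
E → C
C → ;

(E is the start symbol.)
No reduce-reduce conflicts

A reduce-reduce conflict occurs when an LR(0) state has two complete items [A → α .] and [B → β .] — both call for a reduction, and with no lookahead the parser cannot choose between them.

Augment with E' → E and build the canonical LR(0) collection (I0 = CLOSURE({[E' → . E]}), then GOTO on every symbol after a dot until no new states appear). It has 10 states:
  I0: { [A → . - a], [B → . a], [C → . ;], [C → . A a], [E → . B], [E → . C], [E' → . E] }  — shift
  I1: { [A → - . a] }  — shift
  I2: { [C → ; .] }  — reduce
  I3: { [C → A . a] }  — shift
  I4: { [E → B .] }  — reduce
  I5: { [E → C .] }  — reduce
  I6: { [E' → E .] }  — accept
  I7: { [B → a .] }  — reduce
  I8: { [C → A a .] }  — reduce
  I9: { [A → - a .] }  — reduce

No state contains more than one complete item.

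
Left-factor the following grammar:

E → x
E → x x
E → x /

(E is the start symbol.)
Left-factoring transforms A → αβ₁ | αβ₂ into A → αA' and A' → β₁ | β₂
(α is the longest common prefix among the alternatives). Repeat until
no nonterminal has two alternatives with a common prefix.

Round 1: E has alternatives sharing prefix 'x'. Introduce E': E → x E'
  Add: E' → ε
  Add: E' → x
  Add: E' → /

No remaining common prefixes — done.

Resulting grammar:
E → x E'
E' → ε
E' → x
E' → /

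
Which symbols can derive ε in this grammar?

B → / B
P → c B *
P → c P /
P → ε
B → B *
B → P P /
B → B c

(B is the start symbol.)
{ 'P' }

A non-terminal is nullable if it can derive ε (the empty string): either it has an ε-production, or it has a production whose right-hand side consists entirely of nullable non-terminals.

ε-productions: P → ε
So P is immediately nullable.
No further non-terminal can be added: every production for the remaining non-terminals contains a terminal or a non-nullable non-terminal.
Nullable = { 'P' }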